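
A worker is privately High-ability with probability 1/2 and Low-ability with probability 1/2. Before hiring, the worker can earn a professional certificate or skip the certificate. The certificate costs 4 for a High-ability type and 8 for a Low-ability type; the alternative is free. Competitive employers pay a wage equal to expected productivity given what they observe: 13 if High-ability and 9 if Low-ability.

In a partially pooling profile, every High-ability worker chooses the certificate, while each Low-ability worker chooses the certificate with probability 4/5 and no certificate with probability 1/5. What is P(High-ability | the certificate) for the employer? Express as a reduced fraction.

5/9

P(the certificate) = (1/2)·1 + (1/2)·(4/5) = 9/10.
By Bayes' rule, P(High-ability | the certificate) = (1/2) / (9/10) = 5/9.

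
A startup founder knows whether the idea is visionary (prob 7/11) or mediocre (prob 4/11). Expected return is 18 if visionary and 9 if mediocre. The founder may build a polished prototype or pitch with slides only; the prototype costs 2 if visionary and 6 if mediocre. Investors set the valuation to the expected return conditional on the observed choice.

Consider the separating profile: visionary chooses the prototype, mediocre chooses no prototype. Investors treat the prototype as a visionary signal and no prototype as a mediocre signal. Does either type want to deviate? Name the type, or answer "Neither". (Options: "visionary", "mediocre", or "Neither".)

mediocre

The prototype pays 18; no prototype pays 9.
visionary: assigned the prototype, nets 18 − 2 = 16; deviating to no prototype nets 9.
mediocre: assigned no prototype, nets 9; deviating to the prototype nets 18 − 6 = 12.
The mediocre type gains 3 by deviating.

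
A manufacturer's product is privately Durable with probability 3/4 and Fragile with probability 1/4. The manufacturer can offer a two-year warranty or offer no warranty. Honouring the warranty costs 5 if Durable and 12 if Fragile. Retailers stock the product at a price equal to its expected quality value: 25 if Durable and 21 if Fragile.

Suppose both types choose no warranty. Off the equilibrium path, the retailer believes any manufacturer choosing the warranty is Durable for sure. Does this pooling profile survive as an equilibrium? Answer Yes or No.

On path, the retailer holds the prior and pays 3/4·25 + 1/4·21 = 24. Off path (the warranty), believing Durable, it pays 25.
Durable: no warranty nets 24; the warranty nets 25 − 5 = 20. Durable stays.
Fragile: no warranty nets 24; the warranty nets 25 − 12 = 13. Fragile stays.
No type deviates, so pooling is sustained.

Yes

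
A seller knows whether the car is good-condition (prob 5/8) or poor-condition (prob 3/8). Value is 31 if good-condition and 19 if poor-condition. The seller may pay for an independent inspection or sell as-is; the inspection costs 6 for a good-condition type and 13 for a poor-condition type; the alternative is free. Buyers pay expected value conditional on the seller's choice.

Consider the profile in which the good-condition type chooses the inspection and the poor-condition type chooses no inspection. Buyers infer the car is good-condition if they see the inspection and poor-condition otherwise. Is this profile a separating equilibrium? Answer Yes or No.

Yes

Under these beliefs, the inspection earns price 31 and no inspection earns price 19.
good-condition: the inspection nets 31 − 6 = 25; no inspection nets 19. good-condition prefers the inspection.
poor-condition: the inspection nets 31 − 13 = 18; no inspection nets 19. poor-condition prefers no inspection.
Neither type deviates, so the separating profile is an equilibrium.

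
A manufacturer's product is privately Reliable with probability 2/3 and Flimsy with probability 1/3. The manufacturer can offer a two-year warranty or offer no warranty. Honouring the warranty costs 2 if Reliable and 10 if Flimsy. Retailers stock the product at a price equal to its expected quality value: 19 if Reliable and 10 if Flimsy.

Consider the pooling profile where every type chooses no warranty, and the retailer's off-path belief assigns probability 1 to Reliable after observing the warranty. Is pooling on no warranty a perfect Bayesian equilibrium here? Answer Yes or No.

On path, the retailer holds the prior and pays 2/3·19 + 1/3·10 = 16. Off path (the warranty), believing Reliable, it pays 19.
Reliable: no warranty nets 16; the warranty nets 19 − 2 = 17. Reliable would deviate.
Flimsy: no warranty nets 16; the warranty nets 19 − 10 = 9. Flimsy stays.
A type deviates, so pooling fails.

No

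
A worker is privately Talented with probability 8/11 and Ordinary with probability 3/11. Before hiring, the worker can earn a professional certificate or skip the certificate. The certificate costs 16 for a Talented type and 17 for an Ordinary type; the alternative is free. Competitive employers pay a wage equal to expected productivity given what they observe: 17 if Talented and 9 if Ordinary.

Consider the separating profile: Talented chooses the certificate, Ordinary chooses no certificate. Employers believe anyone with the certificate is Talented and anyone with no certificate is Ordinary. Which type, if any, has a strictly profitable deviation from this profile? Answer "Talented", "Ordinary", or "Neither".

The certificate pays 17; no certificate pays 9.
Talented: assigned the certificate, nets 17 − 16 = 1; deviating to no certificate nets 9.
Ordinary: assigned no certificate, nets 9; deviating to the certificate nets 17 − 17 = 0.
The Talented type gains 8 by deviating.

Talented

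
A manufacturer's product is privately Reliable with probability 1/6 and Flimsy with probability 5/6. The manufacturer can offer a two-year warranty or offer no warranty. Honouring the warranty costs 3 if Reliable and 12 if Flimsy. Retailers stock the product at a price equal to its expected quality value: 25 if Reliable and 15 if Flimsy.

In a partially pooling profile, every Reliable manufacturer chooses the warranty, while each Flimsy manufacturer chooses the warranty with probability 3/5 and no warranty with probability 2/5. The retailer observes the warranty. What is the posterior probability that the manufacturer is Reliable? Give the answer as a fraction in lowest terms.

1/4

P(the warranty) = (1/6)·1 + (5/6)·(3/5) = 2/3.
By Bayes' rule, P(Reliable | the warranty) = (1/6) / (2/3) = 1/4.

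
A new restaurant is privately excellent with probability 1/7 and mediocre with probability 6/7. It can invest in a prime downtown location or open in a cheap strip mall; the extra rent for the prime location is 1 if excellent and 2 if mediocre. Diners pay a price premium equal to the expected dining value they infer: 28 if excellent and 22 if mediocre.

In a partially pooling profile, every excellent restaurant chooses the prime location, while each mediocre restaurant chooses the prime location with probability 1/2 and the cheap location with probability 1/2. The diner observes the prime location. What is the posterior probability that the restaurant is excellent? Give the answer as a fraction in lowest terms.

P(the prime location) = (1/7)·1 + (6/7)·(1/2) = 4/7.
By Bayes' rule, P(excellent | the prime location) = (1/7) / (4/7) = 1/4.

1/4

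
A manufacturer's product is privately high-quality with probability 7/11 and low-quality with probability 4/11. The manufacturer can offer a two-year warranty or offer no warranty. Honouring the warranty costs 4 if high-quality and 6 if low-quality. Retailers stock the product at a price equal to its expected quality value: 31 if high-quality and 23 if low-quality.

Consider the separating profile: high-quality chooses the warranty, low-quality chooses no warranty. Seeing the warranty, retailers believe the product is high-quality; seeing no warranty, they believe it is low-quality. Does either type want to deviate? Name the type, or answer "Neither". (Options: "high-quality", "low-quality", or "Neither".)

low-quality

The warranty pays 31; no warranty pays 23.
high-quality: assigned the warranty, nets 31 − 4 = 27; deviating to no warranty nets 23.
low-quality: assigned no warranty, nets 23; deviating to the warranty nets 31 − 6 = 25.
The low-quality type gains 2 by deviating.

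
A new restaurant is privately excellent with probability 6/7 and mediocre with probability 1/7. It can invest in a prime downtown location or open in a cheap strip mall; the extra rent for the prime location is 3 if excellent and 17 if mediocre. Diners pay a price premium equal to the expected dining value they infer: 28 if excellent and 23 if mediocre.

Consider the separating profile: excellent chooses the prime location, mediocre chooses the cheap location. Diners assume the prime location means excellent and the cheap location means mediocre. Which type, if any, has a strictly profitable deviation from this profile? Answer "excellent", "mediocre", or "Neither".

The prime location pays 28; the cheap location pays 23.
excellent: assigned the prime location, nets 28 − 3 = 25; deviating to the cheap location nets 23.
mediocre: assigned the cheap location, nets 23; deviating to the prime location nets 28 − 17 = 11.
Both types strictly prefer their assigned action; no profitable deviation.

Neither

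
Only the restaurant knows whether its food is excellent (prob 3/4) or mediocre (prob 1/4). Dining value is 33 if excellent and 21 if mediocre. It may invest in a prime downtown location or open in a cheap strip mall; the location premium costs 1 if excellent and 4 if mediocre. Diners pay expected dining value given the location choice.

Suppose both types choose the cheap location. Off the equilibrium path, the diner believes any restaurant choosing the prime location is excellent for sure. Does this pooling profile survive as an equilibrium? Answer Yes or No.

On path, the diner holds the prior and pays 3/4·33 + 1/4·21 = 30. Off path (the prime location), believing excellent, it pays 33.
excellent: the cheap location nets 30; the prime location nets 33 − 1 = 32. excellent would deviate.
mediocre: the cheap location nets 30; the prime location nets 33 − 4 = 29. mediocre stays.
A type deviates, so pooling fails.

No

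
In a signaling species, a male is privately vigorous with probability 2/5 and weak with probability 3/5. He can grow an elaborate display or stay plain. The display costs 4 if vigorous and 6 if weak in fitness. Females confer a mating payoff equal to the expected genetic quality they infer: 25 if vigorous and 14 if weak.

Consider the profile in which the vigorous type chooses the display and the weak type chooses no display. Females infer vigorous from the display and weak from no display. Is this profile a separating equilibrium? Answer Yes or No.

Under these beliefs, the display earns mating payoff 25 and no display earns mating payoff 14.
vigorous: the display nets 25 − 4 = 21; no display nets 14. vigorous prefers the display.
weak: the display nets 25 − 6 = 19; no display nets 14. weak would deviate to the display.
weak has a profitable deviation, so the profile is not an equilibrium.

No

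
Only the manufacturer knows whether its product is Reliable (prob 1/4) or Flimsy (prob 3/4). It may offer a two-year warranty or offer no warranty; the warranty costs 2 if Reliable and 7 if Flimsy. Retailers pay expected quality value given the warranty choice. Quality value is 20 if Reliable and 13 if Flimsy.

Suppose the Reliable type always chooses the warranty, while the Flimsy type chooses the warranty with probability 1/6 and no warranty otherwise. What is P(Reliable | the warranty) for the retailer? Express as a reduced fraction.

P(the warranty) = (1/4)·1 + (3/4)·(1/6) = 3/8.
By Bayes' rule, P(Reliable | the warranty) = (1/4) / (3/8) = 2/3.

2/3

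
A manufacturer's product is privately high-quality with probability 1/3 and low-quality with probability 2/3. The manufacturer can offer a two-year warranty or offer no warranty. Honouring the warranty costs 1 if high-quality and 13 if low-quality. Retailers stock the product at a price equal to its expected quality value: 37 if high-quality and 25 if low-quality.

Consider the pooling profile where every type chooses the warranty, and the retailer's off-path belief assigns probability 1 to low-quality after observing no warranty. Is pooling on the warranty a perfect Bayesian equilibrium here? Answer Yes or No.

On path, the retailer holds the prior and pays 1/3·37 + 2/3·25 = 29. Off path (no warranty), believing low-quality, it pays 25.
high-quality: the warranty nets 29 − 1 = 28; no warranty nets 25. high-quality stays.
low-quality: the warranty nets 29 − 13 = 16; no warranty nets 25. low-quality would deviate.
A type deviates, so pooling fails.

No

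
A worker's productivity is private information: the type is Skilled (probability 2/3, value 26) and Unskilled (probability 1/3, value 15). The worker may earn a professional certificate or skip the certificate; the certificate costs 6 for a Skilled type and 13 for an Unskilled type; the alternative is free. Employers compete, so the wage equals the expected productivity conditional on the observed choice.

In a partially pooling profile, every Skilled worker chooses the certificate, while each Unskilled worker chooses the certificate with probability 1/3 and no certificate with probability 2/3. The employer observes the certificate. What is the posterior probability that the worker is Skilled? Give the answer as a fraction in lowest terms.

P(the certificate) = (2/3)·1 + (1/3)·(1/3) = 7/9.
By Bayes' rule, P(Skilled | the certificate) = (2/3) / (7/9) = 6/7.

6/7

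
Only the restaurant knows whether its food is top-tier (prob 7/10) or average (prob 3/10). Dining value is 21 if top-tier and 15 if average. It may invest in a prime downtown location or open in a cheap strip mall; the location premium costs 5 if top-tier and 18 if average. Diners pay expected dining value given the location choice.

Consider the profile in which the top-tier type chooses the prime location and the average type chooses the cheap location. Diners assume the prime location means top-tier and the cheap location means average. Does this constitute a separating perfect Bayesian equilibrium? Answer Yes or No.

Under these beliefs, the prime location earns price premium 21 and the cheap location earns price premium 15.
top-tier: the prime location nets 21 − 5 = 16; the cheap location nets 15. top-tier prefers the prime location.
average: the prime location nets 21 − 18 = 3; the cheap location nets 15. average prefers the cheap location.
Neither type deviates, so the separating profile is an equilibrium.

Yes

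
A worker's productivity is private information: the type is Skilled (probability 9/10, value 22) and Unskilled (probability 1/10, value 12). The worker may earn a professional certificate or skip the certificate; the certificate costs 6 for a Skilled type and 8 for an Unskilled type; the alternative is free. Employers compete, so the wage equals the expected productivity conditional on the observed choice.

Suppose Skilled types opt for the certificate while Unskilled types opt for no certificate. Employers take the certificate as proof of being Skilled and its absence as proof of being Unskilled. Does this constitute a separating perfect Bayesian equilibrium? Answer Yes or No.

No

Under these beliefs, the certificate earns wage 22 and no certificate earns wage 12.
Skilled: the certificate nets 22 − 6 = 16; no certificate nets 12. Skilled prefers the certificate.
Unskilled: the certificate nets 22 − 8 = 14; no certificate nets 12. Unskilled would deviate to the certificate.
Unskilled has a profitable deviation, so the profile is not an equilibrium.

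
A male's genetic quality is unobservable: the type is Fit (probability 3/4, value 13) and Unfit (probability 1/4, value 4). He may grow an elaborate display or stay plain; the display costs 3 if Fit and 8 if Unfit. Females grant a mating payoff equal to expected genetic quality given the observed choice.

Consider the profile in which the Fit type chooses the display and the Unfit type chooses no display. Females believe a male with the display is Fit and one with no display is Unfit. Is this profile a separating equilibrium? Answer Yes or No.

Under these beliefs, the display earns mating payoff 13 and no display earns mating payoff 4.
Fit: the display nets 13 − 3 = 10; no display nets 4. Fit prefers the display.
Unfit: the display nets 13 − 8 = 5; no display nets 4. Unfit would deviate to the display.
Unfit has a profitable deviation, so the profile is not an equilibrium.

No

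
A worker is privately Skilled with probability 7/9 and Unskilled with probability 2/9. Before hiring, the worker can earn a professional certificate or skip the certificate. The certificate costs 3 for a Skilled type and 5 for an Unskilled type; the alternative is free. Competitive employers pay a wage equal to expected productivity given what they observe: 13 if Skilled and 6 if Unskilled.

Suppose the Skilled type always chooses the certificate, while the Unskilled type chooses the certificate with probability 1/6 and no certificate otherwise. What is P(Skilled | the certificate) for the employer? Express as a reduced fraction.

P(the certificate) = (7/9)·1 + (2/9)·(1/6) = 22/27.
By Bayes' rule, P(Skilled | the certificate) = (7/9) / (22/27) = 21/22.

21/22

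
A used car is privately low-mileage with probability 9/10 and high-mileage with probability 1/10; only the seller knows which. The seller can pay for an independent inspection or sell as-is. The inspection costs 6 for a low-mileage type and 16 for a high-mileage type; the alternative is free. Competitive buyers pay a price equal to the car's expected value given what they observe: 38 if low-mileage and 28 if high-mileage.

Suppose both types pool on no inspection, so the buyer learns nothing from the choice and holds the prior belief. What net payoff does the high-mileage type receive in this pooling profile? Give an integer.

Pooled price = 9/10·38 + 1/10·28 = 37.
high-mileage pays no cost for no inspection, so net payoff = 37.

37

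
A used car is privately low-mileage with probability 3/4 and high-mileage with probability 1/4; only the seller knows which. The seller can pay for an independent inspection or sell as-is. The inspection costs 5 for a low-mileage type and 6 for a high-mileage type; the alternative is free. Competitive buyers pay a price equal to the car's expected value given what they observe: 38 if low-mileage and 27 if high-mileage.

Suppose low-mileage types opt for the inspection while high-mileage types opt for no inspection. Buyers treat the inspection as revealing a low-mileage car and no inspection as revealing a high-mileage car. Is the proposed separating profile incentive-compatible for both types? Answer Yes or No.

Under these beliefs, the inspection earns price 38 and no inspection earns price 27.
low-mileage: the inspection nets 38 − 5 = 33; no inspection nets 27. low-mileage prefers the inspection.
high-mileage: the inspection nets 38 − 6 = 32; no inspection nets 27. high-mileage would deviate to the inspection.
high-mileage has a profitable deviation, so the profile is not an equilibrium.

No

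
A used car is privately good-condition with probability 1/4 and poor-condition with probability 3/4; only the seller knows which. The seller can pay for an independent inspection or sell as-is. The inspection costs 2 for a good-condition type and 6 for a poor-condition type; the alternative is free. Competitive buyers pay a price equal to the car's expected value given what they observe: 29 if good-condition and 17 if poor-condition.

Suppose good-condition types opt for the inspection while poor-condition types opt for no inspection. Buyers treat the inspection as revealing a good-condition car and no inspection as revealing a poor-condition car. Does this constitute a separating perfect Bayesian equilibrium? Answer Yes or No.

Under these beliefs, the inspection earns price 29 and no inspection earns price 17.
good-condition: the inspection nets 29 − 2 = 27; no inspection nets 17. good-condition prefers the inspection.
poor-condition: the inspection nets 29 − 6 = 23; no inspection nets 17. poor-condition would deviate to the inspection.
poor-condition has a profitable deviation, so the profile is not an equilibrium.

No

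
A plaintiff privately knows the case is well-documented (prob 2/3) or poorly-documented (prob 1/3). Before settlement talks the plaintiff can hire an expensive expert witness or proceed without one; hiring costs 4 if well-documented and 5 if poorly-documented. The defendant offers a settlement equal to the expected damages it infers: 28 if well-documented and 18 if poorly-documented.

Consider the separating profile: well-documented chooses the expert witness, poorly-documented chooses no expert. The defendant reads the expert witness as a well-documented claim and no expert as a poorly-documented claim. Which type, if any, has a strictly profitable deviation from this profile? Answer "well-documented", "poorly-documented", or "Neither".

poorly-documented

The expert witness pays 28; no expert pays 18.
well-documented: assigned the expert witness, nets 28 − 4 = 24; deviating to no expert nets 18.
poorly-documented: assigned no expert, nets 18; deviating to the expert witness nets 28 − 5 = 23.
The poorly-documented type gains 5 by deviating.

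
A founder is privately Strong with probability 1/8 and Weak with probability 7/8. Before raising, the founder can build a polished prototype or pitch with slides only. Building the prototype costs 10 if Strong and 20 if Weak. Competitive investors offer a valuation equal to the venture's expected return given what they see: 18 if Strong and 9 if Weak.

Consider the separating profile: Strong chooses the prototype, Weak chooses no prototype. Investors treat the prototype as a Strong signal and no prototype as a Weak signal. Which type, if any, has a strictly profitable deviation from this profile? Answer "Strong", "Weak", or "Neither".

Strong

The prototype pays 18; no prototype pays 9.
Strong: assigned the prototype, nets 18 − 10 = 8; deviating to no prototype nets 9.
Weak: assigned no prototype, nets 9; deviating to the prototype nets 18 − 20 = -2.
The Strong type gains 1 by deviating.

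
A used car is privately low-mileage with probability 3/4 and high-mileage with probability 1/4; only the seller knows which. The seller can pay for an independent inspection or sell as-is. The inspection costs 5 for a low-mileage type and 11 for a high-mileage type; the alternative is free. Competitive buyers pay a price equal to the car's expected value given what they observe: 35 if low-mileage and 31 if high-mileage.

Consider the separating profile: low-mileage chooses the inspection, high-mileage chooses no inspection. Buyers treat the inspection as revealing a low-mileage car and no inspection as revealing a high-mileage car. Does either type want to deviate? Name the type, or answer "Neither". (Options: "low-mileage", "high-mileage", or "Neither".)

low-mileage

The inspection pays 35; no inspection pays 31.
low-mileage: assigned the inspection, nets 35 − 5 = 30; deviating to no inspection nets 31.
high-mileage: assigned no inspection, nets 31; deviating to the inspection nets 35 − 11 = 24.
The low-mileage type gains 1 by deviating.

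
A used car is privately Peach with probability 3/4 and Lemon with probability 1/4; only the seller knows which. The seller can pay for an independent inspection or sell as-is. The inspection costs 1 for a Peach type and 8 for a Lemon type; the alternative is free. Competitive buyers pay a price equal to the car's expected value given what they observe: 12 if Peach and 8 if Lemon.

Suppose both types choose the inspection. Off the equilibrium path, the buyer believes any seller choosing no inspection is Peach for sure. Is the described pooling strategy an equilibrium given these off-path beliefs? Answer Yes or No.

On path, the buyer holds the prior and pays 3/4·12 + 1/4·8 = 11. Off path (no inspection), believing Peach, it pays 12.
Peach: the inspection nets 11 − 1 = 10; no inspection nets 12. Peach would deviate.
Lemon: the inspection nets 11 − 8 = 3; no inspection nets 12. Lemon would deviate.
A type deviates, so pooling fails.

No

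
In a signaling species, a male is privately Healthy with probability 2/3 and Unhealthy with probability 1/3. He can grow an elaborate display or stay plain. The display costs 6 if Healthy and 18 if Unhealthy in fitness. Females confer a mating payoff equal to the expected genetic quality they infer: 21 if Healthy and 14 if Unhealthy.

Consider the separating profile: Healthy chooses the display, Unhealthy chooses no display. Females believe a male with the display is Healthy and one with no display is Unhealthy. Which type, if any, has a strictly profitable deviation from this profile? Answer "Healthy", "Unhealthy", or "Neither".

The display pays 21; no display pays 14.
Healthy: assigned the display, nets 21 − 6 = 15; deviating to no display nets 14.
Unhealthy: assigned no display, nets 14; deviating to the display nets 21 − 18 = 3.
Both types strictly prefer their assigned action; no profitable deviation.

Neither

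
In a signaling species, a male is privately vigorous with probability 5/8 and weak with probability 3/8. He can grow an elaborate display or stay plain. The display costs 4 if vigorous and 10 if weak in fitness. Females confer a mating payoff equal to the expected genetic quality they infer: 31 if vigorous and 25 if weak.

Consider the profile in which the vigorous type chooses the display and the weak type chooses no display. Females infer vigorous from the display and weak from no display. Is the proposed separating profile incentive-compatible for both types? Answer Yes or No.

Yes

Under these beliefs, the display earns mating payoff 31 and no display earns mating payoff 25.
vigorous: the display nets 31 − 4 = 27; no display nets 25. vigorous prefers the display.
weak: the display nets 31 − 10 = 21; no display nets 25. weak prefers no display.
Neither type deviates, so the separating profile is an equilibrium.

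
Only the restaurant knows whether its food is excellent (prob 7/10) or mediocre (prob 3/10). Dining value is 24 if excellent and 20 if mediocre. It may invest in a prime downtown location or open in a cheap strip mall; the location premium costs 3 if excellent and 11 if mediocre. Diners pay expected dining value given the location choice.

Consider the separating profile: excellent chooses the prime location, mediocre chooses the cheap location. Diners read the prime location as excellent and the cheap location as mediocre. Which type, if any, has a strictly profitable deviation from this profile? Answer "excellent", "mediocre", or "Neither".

Neither

The prime location pays 24; the cheap location pays 20.
excellent: assigned the prime location, nets 24 − 3 = 21; deviating to the cheap location nets 20.
mediocre: assigned the cheap location, nets 20; deviating to the prime location nets 24 − 11 = 13.
Both types strictly prefer their assigned action; no profitable deviation.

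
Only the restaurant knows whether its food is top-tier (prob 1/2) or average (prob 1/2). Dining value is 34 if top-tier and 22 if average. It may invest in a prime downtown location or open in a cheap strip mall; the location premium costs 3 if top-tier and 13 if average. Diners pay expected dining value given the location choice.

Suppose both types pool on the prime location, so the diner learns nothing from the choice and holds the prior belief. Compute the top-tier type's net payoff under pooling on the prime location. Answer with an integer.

Pooled price premium = 1/2·34 + 1/2·22 = 28.
top-tier pays cost 3 for the prime location, so net payoff = 28 − 3 = 25.

25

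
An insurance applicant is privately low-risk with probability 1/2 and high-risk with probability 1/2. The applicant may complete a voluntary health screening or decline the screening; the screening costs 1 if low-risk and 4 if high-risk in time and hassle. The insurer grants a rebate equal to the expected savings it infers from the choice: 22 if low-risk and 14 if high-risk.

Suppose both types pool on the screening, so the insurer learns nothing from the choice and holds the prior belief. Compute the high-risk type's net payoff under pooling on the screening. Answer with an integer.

Pooled rebate = 1/2·22 + 1/2·14 = 18.
high-risk pays cost 4 for the screening, so net payoff = 18 − 4 = 14.

14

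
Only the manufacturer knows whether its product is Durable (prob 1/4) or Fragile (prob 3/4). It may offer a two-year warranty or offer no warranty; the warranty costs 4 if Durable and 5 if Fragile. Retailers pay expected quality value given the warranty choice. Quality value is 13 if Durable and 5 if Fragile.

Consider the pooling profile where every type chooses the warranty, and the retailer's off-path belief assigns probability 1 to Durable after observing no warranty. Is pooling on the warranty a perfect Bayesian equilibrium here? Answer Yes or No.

On path, the retailer holds the prior and pays 1/4·13 + 3/4·5 = 7. Off path (no warranty), believing Durable, it pays 13.
Durable: the warranty nets 7 − 4 = 3; no warranty nets 13. Durable would deviate.
Fragile: the warranty nets 7 − 5 = 2; no warranty nets 13. Fragile would deviate.
A type deviates, so pooling fails.

No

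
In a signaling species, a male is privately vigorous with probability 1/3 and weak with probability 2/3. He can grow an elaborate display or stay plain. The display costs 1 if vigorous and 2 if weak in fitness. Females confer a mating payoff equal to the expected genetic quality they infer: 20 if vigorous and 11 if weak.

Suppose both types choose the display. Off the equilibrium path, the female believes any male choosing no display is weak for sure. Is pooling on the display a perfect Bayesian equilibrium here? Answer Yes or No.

Yes

On path, the female holds the prior and pays 1/3·20 + 2/3·11 = 14. Off path (no display), believing weak, it pays 11.
vigorous: the display nets 14 − 1 = 13; no display nets 11. vigorous stays.
weak: the display nets 14 − 2 = 12; no display nets 11. weak stays.
No type deviates, so pooling is sustained.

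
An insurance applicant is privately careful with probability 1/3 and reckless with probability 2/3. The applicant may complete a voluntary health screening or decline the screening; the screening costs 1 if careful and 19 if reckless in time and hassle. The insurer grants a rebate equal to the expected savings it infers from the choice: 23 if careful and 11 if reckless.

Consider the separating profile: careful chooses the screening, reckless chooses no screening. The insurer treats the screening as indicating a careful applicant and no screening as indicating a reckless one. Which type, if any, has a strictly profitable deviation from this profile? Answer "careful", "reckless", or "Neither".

The screening pays 23; no screening pays 11.
careful: assigned the screening, nets 23 − 1 = 22; deviating to no screening nets 11.
reckless: assigned no screening, nets 11; deviating to the screening nets 23 − 19 = 4.
Both types strictly prefer their assigned action; no profitable deviation.

Neither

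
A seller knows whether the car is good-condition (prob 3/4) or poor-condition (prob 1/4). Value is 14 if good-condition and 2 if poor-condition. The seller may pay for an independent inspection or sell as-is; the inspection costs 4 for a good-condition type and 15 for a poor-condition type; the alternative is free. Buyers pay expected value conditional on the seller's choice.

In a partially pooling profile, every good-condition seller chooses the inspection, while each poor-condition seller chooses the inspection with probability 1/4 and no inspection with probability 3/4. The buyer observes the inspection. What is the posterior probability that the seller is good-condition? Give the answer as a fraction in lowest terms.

P(the inspection) = (3/4)·1 + (1/4)·(1/4) = 13/16.
By Bayes' rule, P(good-condition | the inspection) = (3/4) / (13/16) = 12/13.

12/13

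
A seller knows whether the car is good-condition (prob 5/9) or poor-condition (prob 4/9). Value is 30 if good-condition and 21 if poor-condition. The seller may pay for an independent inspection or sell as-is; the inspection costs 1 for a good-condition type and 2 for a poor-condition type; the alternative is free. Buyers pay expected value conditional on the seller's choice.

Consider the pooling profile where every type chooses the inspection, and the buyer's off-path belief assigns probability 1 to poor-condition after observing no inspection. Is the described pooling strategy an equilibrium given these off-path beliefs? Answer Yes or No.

On path, the buyer holds the prior and pays 5/9·30 + 4/9·21 = 26. Off path (no inspection), believing poor-condition, it pays 21.
good-condition: the inspection nets 26 − 1 = 25; no inspection nets 21. good-condition stays.
poor-condition: the inspection nets 26 − 2 = 24; no inspection nets 21. poor-condition stays.
No type deviates, so pooling is sustained.

Yes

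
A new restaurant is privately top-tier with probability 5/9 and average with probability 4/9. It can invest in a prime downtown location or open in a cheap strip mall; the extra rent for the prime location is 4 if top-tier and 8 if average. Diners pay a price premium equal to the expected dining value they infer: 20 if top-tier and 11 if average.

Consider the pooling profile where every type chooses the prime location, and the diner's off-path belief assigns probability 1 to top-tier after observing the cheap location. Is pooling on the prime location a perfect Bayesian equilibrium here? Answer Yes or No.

On path, the diner holds the prior and pays 5/9·20 + 4/9·11 = 16. Off path (the cheap location), believing top-tier, it pays 20.
top-tier: the prime location nets 16 − 4 = 12; the cheap location nets 20. top-tier would deviate.
average: the prime location nets 16 − 8 = 8; the cheap location nets 20. average would deviate.
A type deviates, so pooling fails.

No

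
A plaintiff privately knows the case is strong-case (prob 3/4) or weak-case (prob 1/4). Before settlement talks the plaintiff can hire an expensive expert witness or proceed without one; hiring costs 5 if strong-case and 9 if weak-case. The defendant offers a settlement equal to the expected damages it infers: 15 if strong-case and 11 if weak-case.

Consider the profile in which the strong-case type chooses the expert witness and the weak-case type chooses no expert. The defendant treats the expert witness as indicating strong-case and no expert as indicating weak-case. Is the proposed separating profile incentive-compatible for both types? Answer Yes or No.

No

Under these beliefs, the expert witness earns settlement 15 and no expert earns settlement 11.
strong-case: the expert witness nets 15 − 5 = 10; no expert nets 11. strong-case would deviate to no expert.
weak-case: the expert witness nets 15 − 9 = 6; no expert nets 11. weak-case prefers no expert.
strong-case has a profitable deviation, so the profile is not an equilibrium.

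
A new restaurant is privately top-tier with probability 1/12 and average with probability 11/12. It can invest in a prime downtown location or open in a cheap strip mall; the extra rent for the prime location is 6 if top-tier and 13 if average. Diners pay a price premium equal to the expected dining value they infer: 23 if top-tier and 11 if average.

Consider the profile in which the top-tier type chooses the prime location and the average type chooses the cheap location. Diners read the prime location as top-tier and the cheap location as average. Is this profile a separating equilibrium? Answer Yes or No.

Yes

Under these beliefs, the prime location earns price premium 23 and the cheap location earns price premium 11.
top-tier: the prime location nets 23 − 6 = 17; the cheap location nets 11. top-tier prefers the prime location.
average: the prime location nets 23 − 13 = 10; the cheap location nets 11. average prefers the cheap location.
Neither type deviates, so the separating profile is an equilibrium.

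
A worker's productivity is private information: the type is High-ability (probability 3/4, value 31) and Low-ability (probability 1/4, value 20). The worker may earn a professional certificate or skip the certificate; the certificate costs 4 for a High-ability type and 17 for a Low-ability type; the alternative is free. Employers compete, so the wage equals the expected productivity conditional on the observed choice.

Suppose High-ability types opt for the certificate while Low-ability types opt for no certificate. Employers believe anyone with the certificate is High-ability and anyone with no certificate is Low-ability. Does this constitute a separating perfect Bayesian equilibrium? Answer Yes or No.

Under these beliefs, the certificate earns wage 31 and no certificate earns wage 20.
High-ability: the certificate nets 31 − 4 = 27; no certificate nets 20. High-ability prefers the certificate.
Low-ability: the certificate nets 31 − 17 = 14; no certificate nets 20. Low-ability prefers no certificate.
Neither type deviates, so the separating profile is an equilibrium.

Yes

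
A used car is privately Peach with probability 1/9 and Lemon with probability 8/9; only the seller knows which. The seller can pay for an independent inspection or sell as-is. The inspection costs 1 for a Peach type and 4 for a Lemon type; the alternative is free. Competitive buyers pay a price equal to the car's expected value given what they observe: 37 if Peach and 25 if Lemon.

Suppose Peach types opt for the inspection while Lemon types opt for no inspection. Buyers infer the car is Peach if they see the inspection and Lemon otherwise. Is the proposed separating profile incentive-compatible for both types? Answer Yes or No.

Under these beliefs, the inspection earns price 37 and no inspection earns price 25.
Peach: the inspection nets 37 − 1 = 36; no inspection nets 25. Peach prefers the inspection.
Lemon: the inspection nets 37 − 4 = 33; no inspection nets 25. Lemon would deviate to the inspection.
Lemon has a profitable deviation, so the profile is not an equilibrium.

No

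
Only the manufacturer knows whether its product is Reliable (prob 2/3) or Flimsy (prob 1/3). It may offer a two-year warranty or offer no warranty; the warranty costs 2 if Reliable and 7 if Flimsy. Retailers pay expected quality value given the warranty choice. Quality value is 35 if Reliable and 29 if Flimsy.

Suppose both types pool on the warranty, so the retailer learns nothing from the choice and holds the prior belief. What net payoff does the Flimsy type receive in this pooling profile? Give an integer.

Pooled price = 2/3·35 + 1/3·29 = 33.
Flimsy pays cost 7 for the warranty, so net payoff = 33 − 7 = 26.

26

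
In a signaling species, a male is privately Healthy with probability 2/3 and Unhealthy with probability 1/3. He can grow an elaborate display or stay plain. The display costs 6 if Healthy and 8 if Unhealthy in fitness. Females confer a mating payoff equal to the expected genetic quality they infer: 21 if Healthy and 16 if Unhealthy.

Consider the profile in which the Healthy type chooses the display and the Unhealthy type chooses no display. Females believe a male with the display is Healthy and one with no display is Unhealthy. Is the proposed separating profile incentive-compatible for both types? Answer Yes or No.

No

Under these beliefs, the display earns mating payoff 21 and no display earns mating payoff 16.
Healthy: the display nets 21 − 6 = 15; no display nets 16. Healthy would deviate to no display.
Unhealthy: the display nets 21 − 8 = 13; no display nets 16. Unhealthy prefers no display.
Healthy has a profitable deviation, so the profile is not an equilibrium.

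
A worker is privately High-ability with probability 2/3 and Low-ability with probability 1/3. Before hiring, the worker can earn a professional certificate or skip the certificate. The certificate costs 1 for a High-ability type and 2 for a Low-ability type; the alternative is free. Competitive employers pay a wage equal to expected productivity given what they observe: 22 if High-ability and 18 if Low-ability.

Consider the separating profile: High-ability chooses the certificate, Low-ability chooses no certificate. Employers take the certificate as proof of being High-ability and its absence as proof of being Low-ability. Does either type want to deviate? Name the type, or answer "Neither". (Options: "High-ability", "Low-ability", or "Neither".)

The certificate pays 22; no certificate pays 18.
High-ability: assigned the certificate, nets 22 − 1 = 21; deviating to no certificate nets 18.
Low-ability: assigned no certificate, nets 18; deviating to the certificate nets 22 − 2 = 20.
The Low-ability type gains 2 by deviating.

Low-ability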